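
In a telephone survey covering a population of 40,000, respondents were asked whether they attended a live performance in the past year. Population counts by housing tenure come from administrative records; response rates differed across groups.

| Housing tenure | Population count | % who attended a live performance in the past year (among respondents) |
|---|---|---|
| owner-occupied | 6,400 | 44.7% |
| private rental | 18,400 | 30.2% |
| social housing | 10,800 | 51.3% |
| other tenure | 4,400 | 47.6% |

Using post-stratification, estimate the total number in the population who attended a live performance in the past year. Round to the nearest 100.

16,100

Apply each group's respondent rate to its population count:
  owner-occupied: 6,400 × 44.7% = 2860.8
  private rental: 18,400 × 30.2% = 5556.8
  social housing: 10,800 × 51.3% = 5540.4
  other tenure: 4,400 × 47.6% = 2094.4
Estimated total = 16052.4 → 16,100.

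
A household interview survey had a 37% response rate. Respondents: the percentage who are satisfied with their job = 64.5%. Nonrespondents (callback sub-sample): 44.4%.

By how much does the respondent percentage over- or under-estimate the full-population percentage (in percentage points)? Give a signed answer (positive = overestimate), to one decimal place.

Nonresponse fraction = 1 − 0.37 = 0.63.
Bias = (nonresponse fraction) × (respondent percentage − nonrespondent percentage)
     = 0.63 × (64.5 − 44.4) = 0.63 × 20.1 = 12.663.

+12.7 percentage points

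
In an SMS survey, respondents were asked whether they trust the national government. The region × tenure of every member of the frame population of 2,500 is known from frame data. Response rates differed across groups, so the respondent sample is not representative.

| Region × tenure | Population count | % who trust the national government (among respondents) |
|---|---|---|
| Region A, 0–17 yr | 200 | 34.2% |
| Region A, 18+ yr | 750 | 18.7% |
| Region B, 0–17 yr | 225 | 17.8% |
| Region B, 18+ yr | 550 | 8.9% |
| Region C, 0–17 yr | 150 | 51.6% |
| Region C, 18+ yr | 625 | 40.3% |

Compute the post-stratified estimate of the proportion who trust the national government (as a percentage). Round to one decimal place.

Reweight to the known region × tenure distribution:
  Region A, 0–17 yr: (200/2,500) × 34.2 = 2.736
  Region A, 18+ yr: (750/2,500) × 18.7 = 5.61
  Region B, 0–17 yr: (225/2,500) × 17.8 = 1.602
  Region B, 18+ yr: (550/2,500) × 8.9 = 1.958
  Region C, 0–17 yr: (150/2,500) × 51.6 = 3.096
  Region C, 18+ yr: (625/2,500) × 40.3 = 10.075
Post-stratified estimate = 25.077 → 25.1%.

25.1%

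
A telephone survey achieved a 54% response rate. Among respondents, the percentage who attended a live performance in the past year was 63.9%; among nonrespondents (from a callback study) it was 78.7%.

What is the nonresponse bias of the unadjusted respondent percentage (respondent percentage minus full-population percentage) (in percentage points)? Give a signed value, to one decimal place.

Nonresponse fraction = 1 − 0.54 = 0.46.
Bias = (nonresponse fraction) × (respondent percentage − nonrespondent percentage)
     = 0.46 × (63.9 − 78.7) = 0.46 × -14.8 = -6.808.

-6.8 percentage points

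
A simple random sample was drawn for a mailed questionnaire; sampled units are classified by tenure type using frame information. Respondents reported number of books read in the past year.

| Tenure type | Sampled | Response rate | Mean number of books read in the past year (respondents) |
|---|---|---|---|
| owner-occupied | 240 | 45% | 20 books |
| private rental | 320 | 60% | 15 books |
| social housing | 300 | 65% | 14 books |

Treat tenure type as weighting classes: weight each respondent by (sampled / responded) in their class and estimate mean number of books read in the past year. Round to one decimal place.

16.0

Inverse-response-rate weighting restores each class to its sampled count, so class totals weight by n_sampled:
  owner-occupied: 240 × 20 = 4800
  private rental: 320 × 15 = 4800
  social housing: 300 × 14 = 4200
Adjusted estimate = 13,800 / 860 = 16.0465 → 16.0.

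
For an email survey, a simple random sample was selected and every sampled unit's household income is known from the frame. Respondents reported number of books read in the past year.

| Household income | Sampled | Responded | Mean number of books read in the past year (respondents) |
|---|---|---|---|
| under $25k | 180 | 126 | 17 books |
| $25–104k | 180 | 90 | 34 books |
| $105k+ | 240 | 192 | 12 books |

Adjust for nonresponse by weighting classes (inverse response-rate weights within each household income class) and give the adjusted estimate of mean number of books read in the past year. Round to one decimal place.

Response rates by class: under $25k 126/180 = 70%, $25–104k 90/180 = 50%, $105k+ 192/240 = 80%.
Weighting each respondent by the inverse class response rate inflates each class back to its sampled size, so the class weight is n_sampled:
  under $25k: 180 × 17 = 3060
  $25–104k: 180 × 34 = 6120
  $105k+: 240 × 12 = 2880
Adjusted estimate = 12,060 / 600 = 20.1 → 20.1.

20.1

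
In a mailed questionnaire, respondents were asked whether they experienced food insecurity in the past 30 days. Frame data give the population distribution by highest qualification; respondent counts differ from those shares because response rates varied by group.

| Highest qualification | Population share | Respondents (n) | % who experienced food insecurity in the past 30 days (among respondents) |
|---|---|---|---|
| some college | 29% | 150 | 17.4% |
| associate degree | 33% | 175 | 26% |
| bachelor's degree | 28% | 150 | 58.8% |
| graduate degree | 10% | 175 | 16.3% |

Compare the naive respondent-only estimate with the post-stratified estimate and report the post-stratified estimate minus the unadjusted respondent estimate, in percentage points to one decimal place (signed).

Unadjusted (pooled respondent) estimate weights by respondent counts:
  (150/650)×17.4 + (175/650)×26 + (150/650)×58.8 + (175/650)×16.3 = 28.9731%
Post-stratified estimate weights by population shares:
  0.29×17.4 + 0.33×26 + 0.28×58.8 + 0.1×16.3 = 31.72%
Difference = 31.72 − 28.9731 = 2.7469 pp.

+2.7 percentage points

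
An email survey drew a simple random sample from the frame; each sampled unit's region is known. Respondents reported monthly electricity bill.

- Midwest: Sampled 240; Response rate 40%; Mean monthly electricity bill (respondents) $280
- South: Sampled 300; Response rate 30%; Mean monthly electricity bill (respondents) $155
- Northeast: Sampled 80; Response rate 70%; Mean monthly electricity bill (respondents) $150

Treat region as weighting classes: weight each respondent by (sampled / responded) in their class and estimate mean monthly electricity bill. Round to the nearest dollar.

Each respondent's weight = sampled/responded in their class; summing within a class gives n_sampled, so:
  Midwest: 240 × 280 = 67,200
  South: 300 × 155 = 46,500
  Northeast: 80 × 150 = 12,000
Adjusted estimate = 125,700 / 620 = 202.742 → $203.

$203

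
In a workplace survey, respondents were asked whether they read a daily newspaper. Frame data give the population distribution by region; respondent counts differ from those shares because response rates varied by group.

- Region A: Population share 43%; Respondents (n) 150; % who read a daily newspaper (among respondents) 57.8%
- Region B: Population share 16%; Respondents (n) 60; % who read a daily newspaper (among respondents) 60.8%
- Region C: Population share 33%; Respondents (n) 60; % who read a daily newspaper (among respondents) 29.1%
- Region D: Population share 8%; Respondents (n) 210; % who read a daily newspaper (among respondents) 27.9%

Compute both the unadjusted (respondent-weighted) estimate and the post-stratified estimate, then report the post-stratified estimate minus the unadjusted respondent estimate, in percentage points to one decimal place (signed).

Without adjustment, the pooled respondent share is:
  (150/480)×57.8 + (60/480)×60.8 + (60/480)×29.1 + (210/480)×27.9 = 41.5063%
Post-stratified estimate weights by population shares:
  0.43×57.8 + 0.16×60.8 + 0.33×29.1 + 0.08×27.9 = 46.417%
Difference = 46.417 − 41.5063 = 4.9108 pp.

+4.9 percentage points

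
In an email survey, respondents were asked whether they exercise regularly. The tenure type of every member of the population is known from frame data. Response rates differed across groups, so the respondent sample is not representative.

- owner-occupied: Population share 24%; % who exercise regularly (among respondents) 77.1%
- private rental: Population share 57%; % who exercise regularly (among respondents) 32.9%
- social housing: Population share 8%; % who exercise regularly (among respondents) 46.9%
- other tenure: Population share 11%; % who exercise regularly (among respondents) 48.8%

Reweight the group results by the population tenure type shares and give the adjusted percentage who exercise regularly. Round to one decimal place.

Reweight to the known tenure type distribution:
  owner-occupied: 0.24 × 77.1 = 18.504
  private rental: 0.57 × 32.9 = 18.753
  social housing: 0.08 × 46.9 = 3.752
  other tenure: 0.11 × 48.8 = 5.368
Post-stratified estimate = 46.377 → 46.4%.

46.4%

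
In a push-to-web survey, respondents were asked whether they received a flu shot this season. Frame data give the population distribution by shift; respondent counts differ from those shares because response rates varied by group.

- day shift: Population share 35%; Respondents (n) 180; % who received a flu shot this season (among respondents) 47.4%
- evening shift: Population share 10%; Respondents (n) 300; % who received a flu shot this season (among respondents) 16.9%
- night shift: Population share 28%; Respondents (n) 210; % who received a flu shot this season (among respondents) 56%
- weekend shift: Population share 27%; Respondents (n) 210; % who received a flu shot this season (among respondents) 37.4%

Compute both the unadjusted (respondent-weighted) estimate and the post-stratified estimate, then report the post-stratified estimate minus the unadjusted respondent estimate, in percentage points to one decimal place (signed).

Without adjustment, the pooled respondent share is:
  (180/900)×47.4 + (300/900)×16.9 + (210/900)×56 + (210/900)×37.4 = 36.9067%
Post-stratifying to population shares instead:
  0.35×47.4 + 0.1×16.9 + 0.28×56 + 0.27×37.4 = 44.058%
Difference = 44.058 − 36.9067 = 7.1513 pp.

+7.2 percentage points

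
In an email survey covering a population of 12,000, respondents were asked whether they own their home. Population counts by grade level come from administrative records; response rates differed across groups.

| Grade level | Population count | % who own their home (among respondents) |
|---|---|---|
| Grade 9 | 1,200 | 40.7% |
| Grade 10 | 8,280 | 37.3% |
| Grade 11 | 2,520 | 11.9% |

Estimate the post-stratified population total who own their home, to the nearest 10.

3,880

Apply each group's respondent rate to its population count:
  Grade 9: 1,200 × 40.7% = 488.4
  Grade 10: 8,280 × 37.3% = 3088.44
  Grade 11: 2,520 × 11.9% = 299.88
Estimated total = 3876.72 → 3,880.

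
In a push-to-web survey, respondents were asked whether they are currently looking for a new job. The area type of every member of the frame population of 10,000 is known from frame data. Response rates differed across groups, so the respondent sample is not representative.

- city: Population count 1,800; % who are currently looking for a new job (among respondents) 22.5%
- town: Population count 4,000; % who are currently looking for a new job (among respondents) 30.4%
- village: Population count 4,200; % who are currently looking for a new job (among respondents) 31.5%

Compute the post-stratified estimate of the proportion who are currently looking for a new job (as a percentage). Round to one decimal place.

Reweight to the known area type distribution:
  city: (1,800/10,000) × 22.5 = 4.05
  town: (4,000/10,000) × 30.4 = 12.16
  village: (4,200/10,000) × 31.5 = 13.23
Post-stratified estimate = 29.44 → 29.4%.

29.4%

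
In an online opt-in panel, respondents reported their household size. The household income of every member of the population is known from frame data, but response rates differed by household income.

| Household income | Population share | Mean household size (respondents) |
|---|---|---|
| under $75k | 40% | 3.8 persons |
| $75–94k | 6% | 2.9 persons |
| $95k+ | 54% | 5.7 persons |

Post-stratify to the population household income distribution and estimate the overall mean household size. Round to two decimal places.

Each cell contributes population-share × respondent value:
  under $75k: 0.4 × 3.8 = 1.52
  $75–94k: 0.06 × 2.9 = 0.174
  $95k+: 0.54 × 5.7 = 3.078
Post-stratified estimate = 4.772 → 4.77.

4.77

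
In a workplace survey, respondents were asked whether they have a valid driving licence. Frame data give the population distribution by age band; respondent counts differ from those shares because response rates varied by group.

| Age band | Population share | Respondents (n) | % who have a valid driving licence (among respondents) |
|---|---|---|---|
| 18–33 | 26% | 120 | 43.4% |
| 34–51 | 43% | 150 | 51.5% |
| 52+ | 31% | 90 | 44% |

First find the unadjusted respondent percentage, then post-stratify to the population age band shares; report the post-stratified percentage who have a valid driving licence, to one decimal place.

47.1%

Without adjustment, the pooled respondent share is:
  (120/360)×43.4 + (150/360)×51.5 + (90/360)×44 = 46.925%
Post-stratified estimate weights by population shares:
  0.26×43.4 + 0.43×51.5 + 0.31×44 = 47.069%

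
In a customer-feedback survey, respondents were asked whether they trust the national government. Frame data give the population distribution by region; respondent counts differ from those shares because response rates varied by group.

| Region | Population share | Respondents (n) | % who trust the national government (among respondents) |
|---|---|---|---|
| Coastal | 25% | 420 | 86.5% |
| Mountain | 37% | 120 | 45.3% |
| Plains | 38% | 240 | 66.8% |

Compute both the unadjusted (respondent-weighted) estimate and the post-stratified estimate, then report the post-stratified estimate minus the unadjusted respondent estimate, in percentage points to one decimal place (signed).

-10.3 percentage points

Naive respondent-only estimate (weights = respondent counts):
  (420/780)×86.5 + (120/780)×45.3 + (240/780)×66.8 = 74.1%
Reweighting by population region shares:
  0.25×86.5 + 0.37×45.3 + 0.38×66.8 = 63.77%
Difference = 63.77 − 74.1 = -10.33 pp.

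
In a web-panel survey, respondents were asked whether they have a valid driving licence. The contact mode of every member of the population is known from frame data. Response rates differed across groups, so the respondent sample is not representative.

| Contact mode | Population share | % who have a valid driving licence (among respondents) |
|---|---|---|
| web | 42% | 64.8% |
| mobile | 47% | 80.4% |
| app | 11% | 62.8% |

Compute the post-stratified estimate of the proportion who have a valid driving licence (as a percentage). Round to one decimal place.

Each cell contributes population-share × respondent value:
  web: 0.42 × 64.8 = 27.216
  mobile: 0.47 × 80.4 = 37.788
  app: 0.11 × 62.8 = 6.908
Post-stratified estimate = 71.912 → 71.9%.

71.9%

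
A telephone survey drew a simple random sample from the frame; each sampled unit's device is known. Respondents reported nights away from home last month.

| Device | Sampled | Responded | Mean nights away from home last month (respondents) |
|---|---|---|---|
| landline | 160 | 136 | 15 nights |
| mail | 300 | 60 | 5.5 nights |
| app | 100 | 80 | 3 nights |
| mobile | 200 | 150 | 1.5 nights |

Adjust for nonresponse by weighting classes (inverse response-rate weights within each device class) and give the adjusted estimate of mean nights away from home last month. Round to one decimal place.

6.1

Response rates by class: landline 136/160 = 85%, mail 60/300 = 20%, app 80/100 = 80%, mobile 150/200 = 75%.
With weight = n_sampled/n_responded per class, the weighted class total is n_sampled:
  landline: 160 × 15 = 2400
  mail: 300 × 5.5 = 1650
  app: 100 × 3 = 300
  mobile: 200 × 1.5 = 300
Adjusted estimate = 4650 / 760 = 6.11842 → 6.1.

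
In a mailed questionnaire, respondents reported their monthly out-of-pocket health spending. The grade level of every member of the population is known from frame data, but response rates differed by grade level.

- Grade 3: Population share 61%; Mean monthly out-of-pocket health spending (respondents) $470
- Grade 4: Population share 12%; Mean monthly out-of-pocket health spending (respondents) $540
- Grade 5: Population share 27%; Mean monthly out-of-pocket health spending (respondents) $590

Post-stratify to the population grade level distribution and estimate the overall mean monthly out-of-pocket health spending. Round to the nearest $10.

$510

Reweight to the known grade level distribution:
  Grade 3: 0.61 × 470 = 286.7
  Grade 4: 0.12 × 540 = 64.8
  Grade 5: 0.27 × 590 = 159.3
Post-stratified estimate = 510.8 → $510.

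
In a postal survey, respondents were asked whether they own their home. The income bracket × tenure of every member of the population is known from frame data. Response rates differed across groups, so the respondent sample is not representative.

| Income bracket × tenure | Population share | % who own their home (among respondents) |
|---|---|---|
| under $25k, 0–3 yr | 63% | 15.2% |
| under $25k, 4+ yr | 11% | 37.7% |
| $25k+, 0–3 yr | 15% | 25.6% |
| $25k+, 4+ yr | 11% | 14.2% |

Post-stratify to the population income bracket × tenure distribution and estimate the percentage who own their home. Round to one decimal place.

19.1%

Each cell contributes population-share × respondent value:
  under $25k, 0–3 yr: 0.63 × 15.2 = 9.576
  under $25k, 4+ yr: 0.11 × 37.7 = 4.147
  $25k+, 0–3 yr: 0.15 × 25.6 = 3.84
  $25k+, 4+ yr: 0.11 × 14.2 = 1.562
Post-stratified estimate = 19.125 → 19.1%.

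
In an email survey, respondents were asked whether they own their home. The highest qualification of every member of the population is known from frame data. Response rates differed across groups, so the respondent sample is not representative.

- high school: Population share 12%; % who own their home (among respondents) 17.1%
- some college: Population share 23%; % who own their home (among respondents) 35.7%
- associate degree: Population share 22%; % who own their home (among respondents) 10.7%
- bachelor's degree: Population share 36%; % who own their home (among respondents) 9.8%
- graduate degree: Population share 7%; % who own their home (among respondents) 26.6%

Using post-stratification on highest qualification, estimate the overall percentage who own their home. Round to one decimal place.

18.0%

Post-stratification weights by population share, not respondent share:
  high school: 0.12 × 17.1 = 2.052
  some college: 0.23 × 35.7 = 8.211
  associate degree: 0.22 × 10.7 = 2.354
  bachelor's degree: 0.36 × 9.8 = 3.528
  graduate degree: 0.07 × 26.6 = 1.862
Post-stratified estimate = 18.007 → 18.0%.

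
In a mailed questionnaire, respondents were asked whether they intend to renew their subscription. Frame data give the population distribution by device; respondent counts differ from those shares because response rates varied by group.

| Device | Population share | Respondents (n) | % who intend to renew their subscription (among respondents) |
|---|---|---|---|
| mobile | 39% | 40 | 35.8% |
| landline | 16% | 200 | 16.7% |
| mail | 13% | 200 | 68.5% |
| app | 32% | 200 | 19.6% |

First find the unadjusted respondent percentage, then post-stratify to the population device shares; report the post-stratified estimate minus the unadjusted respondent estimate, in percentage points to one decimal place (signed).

Without adjustment, the pooled respondent share is:
  (40/640)×35.8 + (200/640)×16.7 + (200/640)×68.5 + (200/640)×19.6 = 34.9875%
Post-stratifying to population shares instead:
  0.39×35.8 + 0.16×16.7 + 0.13×68.5 + 0.32×19.6 = 31.811%
Difference = 31.811 − 34.9875 = -3.1765 pp.

-3.2 percentage points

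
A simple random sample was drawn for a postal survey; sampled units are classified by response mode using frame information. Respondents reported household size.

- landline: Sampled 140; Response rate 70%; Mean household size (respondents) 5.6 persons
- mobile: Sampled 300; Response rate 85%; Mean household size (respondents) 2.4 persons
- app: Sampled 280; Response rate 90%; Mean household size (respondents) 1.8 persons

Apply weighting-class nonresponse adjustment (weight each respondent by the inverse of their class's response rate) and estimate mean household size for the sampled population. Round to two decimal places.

2.79

Weighting each respondent by the inverse class response rate inflates each class back to its sampled size, so the class weight is n_sampled:
  landline: 140 × 5.6 = 784
  mobile: 300 × 2.4 = 720
  app: 280 × 1.8 = 504
Adjusted estimate = 2008 / 720 = 2.78889 → 2.79.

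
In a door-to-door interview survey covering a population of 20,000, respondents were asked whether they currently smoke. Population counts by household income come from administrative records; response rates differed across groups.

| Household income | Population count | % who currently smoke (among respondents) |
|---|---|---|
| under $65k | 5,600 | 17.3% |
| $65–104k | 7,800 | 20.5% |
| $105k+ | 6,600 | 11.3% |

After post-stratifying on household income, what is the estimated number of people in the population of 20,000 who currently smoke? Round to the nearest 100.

3,300

Estimated count per cell = population count × respondent percentage:
  under $65k: 5,600 × 17.3% = 968.8
  $65–104k: 7,800 × 20.5% = 1599
  $105k+: 6,600 × 11.3% = 745.8
Estimated total = 3313.6 → 3,300.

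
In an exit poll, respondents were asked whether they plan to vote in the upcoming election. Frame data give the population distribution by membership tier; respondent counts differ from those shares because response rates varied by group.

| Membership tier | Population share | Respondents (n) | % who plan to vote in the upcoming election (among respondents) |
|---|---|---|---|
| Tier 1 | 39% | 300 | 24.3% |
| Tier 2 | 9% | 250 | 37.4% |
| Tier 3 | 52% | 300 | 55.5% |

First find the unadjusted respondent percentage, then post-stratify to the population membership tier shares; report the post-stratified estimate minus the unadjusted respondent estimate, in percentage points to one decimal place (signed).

+2.5 percentage points

Unadjusted (pooled respondent) estimate weights by respondent counts:
  (300/850)×24.3 + (250/850)×37.4 + (300/850)×55.5 = 39.1647%
Post-stratified estimate weights by population shares:
  0.39×24.3 + 0.09×37.4 + 0.52×55.5 = 41.703%
Difference = 41.703 − 39.1647 = 2.5383 pp.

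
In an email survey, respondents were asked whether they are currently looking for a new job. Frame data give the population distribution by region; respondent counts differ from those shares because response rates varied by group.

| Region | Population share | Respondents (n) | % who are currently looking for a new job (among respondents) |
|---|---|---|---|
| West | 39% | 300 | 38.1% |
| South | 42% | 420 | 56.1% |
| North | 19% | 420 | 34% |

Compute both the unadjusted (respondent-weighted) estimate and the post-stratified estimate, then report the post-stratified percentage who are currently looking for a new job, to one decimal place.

44.9%

Unadjusted (pooled respondent) estimate weights by respondent counts:
  (300/1140)×38.1 + (420/1140)×56.1 + (420/1140)×34 = 43.2211%
Reweighting by population region shares:
  0.39×38.1 + 0.42×56.1 + 0.19×34 = 44.881%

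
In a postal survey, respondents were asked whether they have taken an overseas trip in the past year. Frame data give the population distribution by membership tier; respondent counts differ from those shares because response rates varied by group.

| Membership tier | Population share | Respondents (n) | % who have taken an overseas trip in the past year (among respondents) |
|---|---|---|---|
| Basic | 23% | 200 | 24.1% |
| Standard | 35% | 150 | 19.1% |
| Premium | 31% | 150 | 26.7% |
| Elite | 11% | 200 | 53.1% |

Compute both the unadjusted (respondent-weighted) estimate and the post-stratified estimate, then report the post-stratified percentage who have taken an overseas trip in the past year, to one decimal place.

Naive respondent-only estimate (weights = respondent counts):
  (200/700)×24.1 + (150/700)×19.1 + (150/700)×26.7 + (200/700)×53.1 = 31.8714%
Post-stratified estimate weights by population shares:
  0.23×24.1 + 0.35×19.1 + 0.31×26.7 + 0.11×53.1 = 26.346%

26.3%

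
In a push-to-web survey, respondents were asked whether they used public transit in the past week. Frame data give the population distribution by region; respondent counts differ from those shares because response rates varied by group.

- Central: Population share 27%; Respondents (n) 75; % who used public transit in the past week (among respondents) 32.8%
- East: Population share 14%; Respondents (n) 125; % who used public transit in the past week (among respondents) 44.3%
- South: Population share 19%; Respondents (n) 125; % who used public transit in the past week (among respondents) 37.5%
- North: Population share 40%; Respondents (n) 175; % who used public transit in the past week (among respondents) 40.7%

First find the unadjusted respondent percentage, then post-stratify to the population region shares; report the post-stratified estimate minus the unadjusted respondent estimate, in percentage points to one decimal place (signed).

-1.2 percentage points

Naive respondent-only estimate (weights = respondent counts):
  (75/500)×32.8 + (125/500)×44.3 + (125/500)×37.5 + (175/500)×40.7 = 39.615%
Post-stratified estimate weights by population shares:
  0.27×32.8 + 0.14×44.3 + 0.19×37.5 + 0.4×40.7 = 38.463%
Difference = 38.463 − 39.615 = -1.152 pp.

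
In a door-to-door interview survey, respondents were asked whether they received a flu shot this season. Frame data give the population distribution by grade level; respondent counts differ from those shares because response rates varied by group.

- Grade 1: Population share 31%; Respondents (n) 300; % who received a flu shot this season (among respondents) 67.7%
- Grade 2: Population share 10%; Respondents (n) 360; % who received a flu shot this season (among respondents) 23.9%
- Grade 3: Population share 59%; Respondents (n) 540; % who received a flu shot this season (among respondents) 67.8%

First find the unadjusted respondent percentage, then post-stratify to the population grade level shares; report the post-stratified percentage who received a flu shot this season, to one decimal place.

63.4%

Unadjusted (pooled respondent) estimate weights by respondent counts:
  (300/1200)×67.7 + (360/1200)×23.9 + (540/1200)×67.8 = 54.605%
Post-stratifying to population shares instead:
  0.31×67.7 + 0.1×23.9 + 0.59×67.8 = 63.379%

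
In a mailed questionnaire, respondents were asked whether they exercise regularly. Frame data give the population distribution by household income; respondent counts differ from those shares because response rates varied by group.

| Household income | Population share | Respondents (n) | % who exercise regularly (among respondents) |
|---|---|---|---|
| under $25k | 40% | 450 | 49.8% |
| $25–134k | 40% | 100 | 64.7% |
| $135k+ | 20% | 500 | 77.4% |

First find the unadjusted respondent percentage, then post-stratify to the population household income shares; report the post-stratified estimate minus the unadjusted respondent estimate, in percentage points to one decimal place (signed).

Naive respondent-only estimate (weights = respondent counts):
  (450/1050)×49.8 + (100/1050)×64.7 + (500/1050)×77.4 = 64.3619%
Post-stratified estimate weights by population shares:
  0.4×49.8 + 0.4×64.7 + 0.2×77.4 = 61.28%
Difference = 61.28 − 64.3619 = -3.0819 pp.

-3.1 percentage points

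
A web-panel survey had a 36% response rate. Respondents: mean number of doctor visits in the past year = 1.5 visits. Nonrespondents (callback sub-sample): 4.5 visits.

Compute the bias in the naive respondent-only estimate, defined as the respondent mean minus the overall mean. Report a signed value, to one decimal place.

-1.9

Nonresponse fraction = 1 − 0.36 = 0.64.
Bias = (nonresponse fraction) × (respondent mean − nonrespondent mean)
     = 0.64 × (1.5 − 4.5) = 0.64 × -3 = -1.92.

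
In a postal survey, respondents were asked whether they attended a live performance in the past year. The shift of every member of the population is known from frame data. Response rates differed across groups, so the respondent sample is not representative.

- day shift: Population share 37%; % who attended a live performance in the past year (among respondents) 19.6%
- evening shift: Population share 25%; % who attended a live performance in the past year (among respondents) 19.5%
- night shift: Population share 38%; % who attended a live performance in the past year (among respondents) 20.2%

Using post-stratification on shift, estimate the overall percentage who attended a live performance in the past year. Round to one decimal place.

Each cell contributes population-share × respondent value:
  day shift: 0.37 × 19.6 = 7.252
  evening shift: 0.25 × 19.5 = 4.875
  night shift: 0.38 × 20.2 = 7.676
Post-stratified estimate = 19.803 → 19.8%.

19.8%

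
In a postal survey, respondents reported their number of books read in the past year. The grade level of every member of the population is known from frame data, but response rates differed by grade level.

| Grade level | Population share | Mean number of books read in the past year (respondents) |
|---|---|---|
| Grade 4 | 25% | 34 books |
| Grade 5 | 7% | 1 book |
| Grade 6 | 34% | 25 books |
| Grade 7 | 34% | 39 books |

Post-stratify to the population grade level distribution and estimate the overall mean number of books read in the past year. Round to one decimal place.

Reweight to the known grade level distribution:
  Grade 4: 0.25 × 34 = 8.5
  Grade 5: 0.07 × 1 = 0.07
  Grade 6: 0.34 × 25 = 8.5
  Grade 7: 0.34 × 39 = 13.26
Post-stratified estimate = 30.33 → 30.3.

30.3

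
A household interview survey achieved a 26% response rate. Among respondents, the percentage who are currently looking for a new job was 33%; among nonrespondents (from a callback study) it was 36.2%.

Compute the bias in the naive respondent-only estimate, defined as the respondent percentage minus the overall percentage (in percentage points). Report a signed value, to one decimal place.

-2.4 percentage points

Nonresponse fraction = 1 − 0.26 = 0.74.
Bias = (nonresponse fraction) × (respondent percentage − nonrespondent percentage)
     = 0.74 × (33 − 36.2) = 0.74 × -3.2 = -2.368.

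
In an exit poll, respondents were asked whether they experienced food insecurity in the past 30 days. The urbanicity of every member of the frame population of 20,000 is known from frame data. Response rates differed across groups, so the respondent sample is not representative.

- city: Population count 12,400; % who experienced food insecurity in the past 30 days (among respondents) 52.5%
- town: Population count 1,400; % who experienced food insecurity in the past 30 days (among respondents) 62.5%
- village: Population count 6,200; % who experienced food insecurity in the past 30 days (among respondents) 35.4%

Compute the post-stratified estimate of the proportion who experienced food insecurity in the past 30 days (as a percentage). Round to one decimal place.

47.9%

Each cell contributes population-share × respondent value:
  city: (12,400/20,000) × 52.5 = 32.55
  town: (1,400/20,000) × 62.5 = 4.375
  village: (6,200/20,000) × 35.4 = 10.974
Post-stratified estimate = 47.899 → 47.9%.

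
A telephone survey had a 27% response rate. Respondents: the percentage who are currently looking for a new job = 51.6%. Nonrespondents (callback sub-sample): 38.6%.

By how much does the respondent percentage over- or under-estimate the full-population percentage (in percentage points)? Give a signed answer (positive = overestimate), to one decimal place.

+9.5 percentage points

Nonresponse fraction = 1 − 0.27 = 0.73.
Bias = (nonresponse fraction) × (respondent percentage − nonrespondent percentage)
     = 0.73 × (51.6 − 38.6) = 0.73 × 13 = 9.49.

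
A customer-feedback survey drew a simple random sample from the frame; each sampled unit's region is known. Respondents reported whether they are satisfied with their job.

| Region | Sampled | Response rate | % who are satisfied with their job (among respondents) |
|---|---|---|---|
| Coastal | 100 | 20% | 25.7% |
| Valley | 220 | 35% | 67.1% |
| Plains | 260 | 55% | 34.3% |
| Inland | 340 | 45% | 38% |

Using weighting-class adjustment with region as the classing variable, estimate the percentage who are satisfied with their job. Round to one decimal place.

42.6%

Inverse-response-rate weighting restores each class to its sampled count, so class totals weight by n_sampled:
  Coastal: 100 × 25.7 = 2570
  Valley: 220 × 67.1 = 14762
  Plains: 260 × 34.3 = 8918
  Inland: 340 × 38 = 12,920
Adjusted estimate = 39,170 / 920 = 42.5761 → 42.6%.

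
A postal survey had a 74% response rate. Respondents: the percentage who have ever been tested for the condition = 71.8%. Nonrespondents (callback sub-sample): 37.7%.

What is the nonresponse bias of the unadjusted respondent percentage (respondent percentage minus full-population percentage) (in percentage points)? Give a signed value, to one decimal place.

Nonresponse fraction = 1 − 0.74 = 0.26.
Bias = (nonresponse fraction) × (respondent percentage − nonrespondent percentage)
     = 0.26 × (71.8 − 37.7) = 0.26 × 34.1 = 8.866.

+8.9 percentage points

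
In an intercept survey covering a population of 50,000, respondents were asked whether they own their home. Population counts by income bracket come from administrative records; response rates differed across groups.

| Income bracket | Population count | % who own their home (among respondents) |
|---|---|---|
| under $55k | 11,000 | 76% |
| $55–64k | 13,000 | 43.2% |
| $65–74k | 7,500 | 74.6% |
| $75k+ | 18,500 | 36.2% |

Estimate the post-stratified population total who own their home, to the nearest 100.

Estimated count per cell = population count × respondent percentage:
  under $55k: 11,000 × 76% = 8360
  $55–64k: 13,000 × 43.2% = 5616
  $65–74k: 7,500 × 74.6% = 5595
  $75k+: 18,500 × 36.2% = 6697
Estimated total = 26,268 → 26,300.

26,300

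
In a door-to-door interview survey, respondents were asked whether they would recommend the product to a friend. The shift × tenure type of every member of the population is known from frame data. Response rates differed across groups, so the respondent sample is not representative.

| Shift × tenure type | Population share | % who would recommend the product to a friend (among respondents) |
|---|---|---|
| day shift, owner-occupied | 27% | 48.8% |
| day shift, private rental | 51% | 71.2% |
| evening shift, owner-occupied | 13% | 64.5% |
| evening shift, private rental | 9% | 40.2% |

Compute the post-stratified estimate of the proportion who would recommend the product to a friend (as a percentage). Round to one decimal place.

Reweight to the known shift × tenure type distribution:
  day shift, owner-occupied: 0.27 × 48.8 = 13.176
  day shift, private rental: 0.51 × 71.2 = 36.312
  evening shift, owner-occupied: 0.13 × 64.5 = 8.385
  evening shift, private rental: 0.09 × 40.2 = 3.618
Post-stratified estimate = 61.491 → 61.5%.

61.5%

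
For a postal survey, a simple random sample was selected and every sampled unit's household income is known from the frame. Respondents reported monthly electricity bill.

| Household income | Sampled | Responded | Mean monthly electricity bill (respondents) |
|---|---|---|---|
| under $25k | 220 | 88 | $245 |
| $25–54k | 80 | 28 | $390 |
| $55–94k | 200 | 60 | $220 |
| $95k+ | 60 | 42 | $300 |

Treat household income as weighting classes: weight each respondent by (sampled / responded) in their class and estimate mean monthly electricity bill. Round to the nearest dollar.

$263

Response rates by class: under $25k 88/220 = 40%, $25–54k 28/80 = 35%, $55–94k 60/200 = 30%, $95k+ 42/60 = 70%.
Weighting each respondent by the inverse class response rate inflates each class back to its sampled size, so the class weight is n_sampled:
  under $25k: 220 × 245 = 53,900
  $25–54k: 80 × 390 = 31,200
  $55–94k: 200 × 220 = 44,000
  $95k+: 60 × 300 = 18,000
Adjusted estimate = 147,100 / 560 = 262.679 → $263.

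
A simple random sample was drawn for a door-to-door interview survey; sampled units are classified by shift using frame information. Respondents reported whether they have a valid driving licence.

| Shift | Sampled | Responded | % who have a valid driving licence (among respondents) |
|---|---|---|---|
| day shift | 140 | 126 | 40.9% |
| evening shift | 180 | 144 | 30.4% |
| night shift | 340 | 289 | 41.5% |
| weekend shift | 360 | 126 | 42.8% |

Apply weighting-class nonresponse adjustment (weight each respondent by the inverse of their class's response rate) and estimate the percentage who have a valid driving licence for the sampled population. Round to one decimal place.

39.9%

Class response rates: day shift 126/140 = 90%, evening shift 144/180 = 80%, night shift 289/340 = 85%, weekend shift 126/360 = 35%.
Each respondent's weight = sampled/responded in their class; summing within a class gives n_sampled, so:
  day shift: 140 × 40.9 = 5726
  evening shift: 180 × 30.4 = 5472
  night shift: 340 × 41.5 = 14,110
  weekend shift: 360 × 42.8 = 15408
Adjusted estimate = 40,716 / 1,020 = 39.9176 → 39.9%.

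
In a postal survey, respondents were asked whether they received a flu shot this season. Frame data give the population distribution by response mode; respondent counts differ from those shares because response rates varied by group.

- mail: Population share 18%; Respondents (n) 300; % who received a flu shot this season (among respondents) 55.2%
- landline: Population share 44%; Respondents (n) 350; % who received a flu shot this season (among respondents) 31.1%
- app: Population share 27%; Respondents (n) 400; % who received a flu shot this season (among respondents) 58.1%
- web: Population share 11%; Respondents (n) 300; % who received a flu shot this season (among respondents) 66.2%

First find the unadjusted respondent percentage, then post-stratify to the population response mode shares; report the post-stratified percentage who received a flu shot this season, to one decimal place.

46.6%

Unadjusted (pooled respondent) estimate weights by respondent counts:
  (300/1350)×55.2 + (350/1350)×31.1 + (400/1350)×58.1 + (300/1350)×66.2 = 52.2556%
Reweighting by population response mode shares:
  0.18×55.2 + 0.44×31.1 + 0.27×58.1 + 0.11×66.2 = 46.589%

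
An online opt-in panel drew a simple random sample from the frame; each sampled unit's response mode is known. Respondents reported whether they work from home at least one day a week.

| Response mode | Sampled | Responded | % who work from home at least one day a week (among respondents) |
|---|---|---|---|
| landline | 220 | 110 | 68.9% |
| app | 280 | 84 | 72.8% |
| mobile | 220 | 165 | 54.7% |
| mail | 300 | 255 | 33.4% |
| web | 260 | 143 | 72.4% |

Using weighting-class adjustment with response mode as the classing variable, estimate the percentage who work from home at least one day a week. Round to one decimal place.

Class response rates: landline 110/220 = 50%, app 84/280 = 30%, mobile 165/220 = 75%, mail 255/300 = 85%, web 143/260 = 55%.
Each respondent's weight = sampled/responded in their class; summing within a class gives n_sampled, so:
  landline: 220 × 68.9 = 15158
  app: 280 × 72.8 = 20,384
  mobile: 220 × 54.7 = 12,034
  mail: 300 × 33.4 = 10,020
  web: 260 × 72.4 = 18,824
Adjusted estimate = 76,420 / 1,280 = 59.7031 → 59.7%.

59.7%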